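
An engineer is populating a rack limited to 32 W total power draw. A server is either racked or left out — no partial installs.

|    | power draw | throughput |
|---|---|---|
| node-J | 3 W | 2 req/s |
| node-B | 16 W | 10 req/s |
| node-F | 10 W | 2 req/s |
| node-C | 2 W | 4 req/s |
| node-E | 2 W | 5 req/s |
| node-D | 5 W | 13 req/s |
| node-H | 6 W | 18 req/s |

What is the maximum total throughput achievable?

50

Treat it as a binary knapsack problem.
Allowing fractional choices, the relaxed optimum would be about 50.8, but servers are indivisible.
node-J + node-B + node-E + node-D + node-H: power draw 3 + 16 + 2 + 5 + 6 = 32 ≤ 32, throughput 2 + 10 + 5 + 13 + 18 = 48.
node-B + node-C + node-E + node-D + node-H: power draw 16 + 2 + 2 + 5 + 6 = 31 ≤ 32, throughput 10 + 4 + 5 + 13 + 18 = 50.
Best is node-B, node-C, node-E, node-D, and node-H with total throughput 50.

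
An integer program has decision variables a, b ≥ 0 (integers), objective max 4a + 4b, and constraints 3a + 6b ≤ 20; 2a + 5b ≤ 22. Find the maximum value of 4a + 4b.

Relaxing integrality, the LP optimum is 26.67 at (a,b) = (6.67, 0), which is not an integer point.
(a,b)=(6,0): 3·6+6·0=18≤20, 2·6+5·0=12≤22, objective 24.
(a,b)=(5,0): 3·5+6·0=15≤20, 2·5+5·0=10≤22, objective 20.
The best lattice point is (6,0), giving 24.

24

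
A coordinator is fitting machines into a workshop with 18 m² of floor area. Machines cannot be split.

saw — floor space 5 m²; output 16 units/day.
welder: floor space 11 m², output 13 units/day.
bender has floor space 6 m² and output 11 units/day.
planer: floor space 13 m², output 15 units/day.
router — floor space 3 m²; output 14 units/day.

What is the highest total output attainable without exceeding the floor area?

41

Treat it as a binary knapsack problem.
Allowing fractional choices, the relaxed optimum would be about 45.7, but machines are indivisible.
saw + router: floor space 5 + 3 = 8 ≤ 18, output 16 + 14 = 30.
saw + bender + router: floor space 5 + 6 + 3 = 14 ≤ 18, output 16 + 11 + 14 = 41.
saw + planer: floor space 5 + 13 = 18 ≤ 18, output 16 + 15 = 31.
Best is saw, bender, and router with total output 41.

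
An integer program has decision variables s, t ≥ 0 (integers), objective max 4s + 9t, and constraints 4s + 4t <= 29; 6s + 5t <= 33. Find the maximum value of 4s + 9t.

54

The continuous relaxation peaks at (0, 6.6) with value 59.40; rounding to a feasible lattice point costs some objective.
(s,t)=(0,6): 4·0+4·6=24≤29, 6·0+5·6=30≤33, objective 54.
(s,t)=(1,5): 4·1+4·5=24≤29, 6·1+5·5=31≤33, objective 49.
(s,t)=(0,5): 4·0+4·5=20≤29, 6·0+5·5=25≤33, objective 45.
The best lattice point is (0,6), giving 54.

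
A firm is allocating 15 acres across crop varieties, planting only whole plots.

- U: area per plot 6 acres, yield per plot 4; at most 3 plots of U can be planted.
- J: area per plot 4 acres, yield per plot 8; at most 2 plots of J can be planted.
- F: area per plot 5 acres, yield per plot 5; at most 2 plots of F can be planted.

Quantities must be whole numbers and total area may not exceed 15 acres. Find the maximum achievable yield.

J has the best ratio (8/4); taking only J gives at most 2×8 = 16 (stopped by the supply cap of 2).
Mixing does better — 2×J and 1×F: area 13 ≤ 15, yield 2·8 + 1·5 = 21.

21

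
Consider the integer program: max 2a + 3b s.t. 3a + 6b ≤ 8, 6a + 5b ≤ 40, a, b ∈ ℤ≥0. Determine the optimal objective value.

4

(a,b)=(2,0): 3·2+6·0=6≤8, 6·2+5·0=12≤40, objective 4.
(a,b)=(1,0): 3·1+6·0=3≤8, 6·1+5·0=6≤40, objective 2.
Maximum is 4 at (a,b)=(2,0).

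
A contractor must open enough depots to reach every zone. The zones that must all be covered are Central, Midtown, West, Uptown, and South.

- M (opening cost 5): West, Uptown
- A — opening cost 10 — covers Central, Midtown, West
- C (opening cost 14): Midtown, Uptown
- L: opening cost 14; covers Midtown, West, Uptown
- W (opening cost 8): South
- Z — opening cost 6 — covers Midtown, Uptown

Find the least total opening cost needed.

23

Choose M, A, and W: together they cover Central, Midtown, West, Uptown, South — every zone.
Total opening cost: 5 + 10 + 8 = 23.
No cover costs less than 23.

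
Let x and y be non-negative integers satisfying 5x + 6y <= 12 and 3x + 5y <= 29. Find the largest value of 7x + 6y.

Relaxing integrality, the LP optimum is 16.80 at (x,y) = (2.4, 0), which is not an integer point.
(x,y)=(2,0): 5·2+6·0=10≤12, 3·2+5·0=6≤29, objective 14.
(x,y)=(1,1): 5·1+6·1=11≤12, 3·1+5·1=8≤29, objective 13.
(x,y)=(1,0): 5·1+6·0=5≤12, 3·1+5·0=3≤29, objective 7.
No feasible integer point exceeds 14.

14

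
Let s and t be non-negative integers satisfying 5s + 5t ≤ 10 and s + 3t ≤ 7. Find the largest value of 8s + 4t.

(s,t)=(2,0): 5·2+5·0=10≤10, 1·2+3·0=2≤7, objective 16.
(s,t)=(1,1): 5·1+5·1=10≤10, 1·1+3·1=4≤7, objective 12.
(s,t)=(1,0): 5·1+5·0=5≤10, 1·1+3·0=1≤7, objective 8.
Maximum is 16 at (s,t)=(2,0).

16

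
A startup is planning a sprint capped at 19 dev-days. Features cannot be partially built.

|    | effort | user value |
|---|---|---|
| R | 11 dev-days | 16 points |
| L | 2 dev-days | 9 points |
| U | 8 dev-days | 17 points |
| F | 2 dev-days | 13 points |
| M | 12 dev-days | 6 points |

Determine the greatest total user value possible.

39

This is a 0-1 knapsack instance.
Allowing fractional choices, the relaxed optimum would be about 49.2, but features are indivisible.
L + U + F: effort 2 + 8 + 2 = 12 ≤ 19, user value 9 + 17 + 13 = 39.
R + L + F: effort 11 + 2 + 2 = 15 ≤ 19, user value 16 + 9 + 13 = 38.
Best is L, U, and F with total user value 39.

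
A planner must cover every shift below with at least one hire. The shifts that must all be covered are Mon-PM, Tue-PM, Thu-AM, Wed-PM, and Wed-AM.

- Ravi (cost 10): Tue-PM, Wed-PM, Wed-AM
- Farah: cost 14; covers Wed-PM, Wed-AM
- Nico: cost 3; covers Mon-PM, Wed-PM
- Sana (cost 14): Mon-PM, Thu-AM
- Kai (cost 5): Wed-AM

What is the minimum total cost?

The greedy cost-per-new-shift heuristic would pick Nico, Ravi, and Sana for 27, but a cheaper cover exists.
Choose Ravi and Sana: together they cover Mon-PM, Tue-PM, Thu-AM, Wed-PM, Wed-AM — every shift.
Total cost: 10 + 14 = 24.
No cover costs less than 24.

24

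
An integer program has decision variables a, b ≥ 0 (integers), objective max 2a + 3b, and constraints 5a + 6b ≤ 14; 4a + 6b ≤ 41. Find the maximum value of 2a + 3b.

Relaxing integrality, the LP optimum is 7.00 at (a,b) = (0, 2.33), which is not an integer point.
(a,b)=(0,2) is feasible, giving 6.
(a,b)=(1,1) is feasible, giving 5.
(a,b)=(0,1) is feasible, giving 3.
The best lattice point is (0,2), giving 6.

6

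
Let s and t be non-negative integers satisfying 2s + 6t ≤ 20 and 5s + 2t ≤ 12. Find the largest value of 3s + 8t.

27

(s,t)=(1,3): 2·1+6·3=20≤20, 5·1+2·3=11≤12, objective 27.
(s,t)=(0,3): 2·0+6·3=18≤20, 5·0+2·3=6≤12, objective 24.
No feasible integer point exceeds 27.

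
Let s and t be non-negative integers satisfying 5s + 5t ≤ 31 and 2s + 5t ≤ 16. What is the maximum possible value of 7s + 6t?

42

Relaxing integrality, the LP optimum is 43.40 at (s,t) = (6.2, 0), which is not an integer point.
(s,t)=(6,0): 5·6+5·0=30≤31, 2·6+5·0=12≤16, objective 42.
(s,t)=(5,1): 5·5+5·1=30≤31, 2·5+5·1=15≤16, objective 41.
(s,t)=(5,0): 5·5+5·0=25≤31, 2·5+5·0=10≤16, objective 35.
The best lattice point is (6,0), giving 42.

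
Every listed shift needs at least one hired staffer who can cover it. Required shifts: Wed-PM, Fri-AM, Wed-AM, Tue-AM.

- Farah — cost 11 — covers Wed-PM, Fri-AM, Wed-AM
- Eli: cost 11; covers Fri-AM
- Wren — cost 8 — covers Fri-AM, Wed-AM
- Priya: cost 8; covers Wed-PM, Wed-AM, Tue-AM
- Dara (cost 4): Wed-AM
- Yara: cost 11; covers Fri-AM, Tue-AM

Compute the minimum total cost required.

This is an integer covering problem.
Choose Wren and Priya: together they cover Wed-PM, Fri-AM, Wed-AM, Tue-AM — every shift.
Total cost: 8 + 8 = 16.
No cover costs less than 16.

16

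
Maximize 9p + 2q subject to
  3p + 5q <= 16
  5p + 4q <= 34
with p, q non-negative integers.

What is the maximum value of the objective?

45

Relaxing integrality, the LP optimum is 48.00 at (p,q) = (5.33, 0), which is not an integer point.
(p,q)=(5,0) is feasible, giving 45.
(p,q)=(4,0) is feasible, giving 36.
Maximum is 45 at (p,q)=(5,0).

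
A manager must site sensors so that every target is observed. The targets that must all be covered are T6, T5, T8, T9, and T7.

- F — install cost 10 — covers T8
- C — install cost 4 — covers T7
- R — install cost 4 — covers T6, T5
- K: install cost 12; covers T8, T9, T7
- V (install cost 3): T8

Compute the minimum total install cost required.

16

The greedy cost-per-new-target heuristic would pick R, V, C, and K for 23, but a cheaper cover exists.
Choose R and K: together they cover T6, T5, T8, T9, T7 — every target.
Total install cost: 4 + 12 = 16.
No cover costs less than 16.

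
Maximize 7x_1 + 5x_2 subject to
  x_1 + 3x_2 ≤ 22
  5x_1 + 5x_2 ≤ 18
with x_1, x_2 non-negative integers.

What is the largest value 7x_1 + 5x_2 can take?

(x_1,x_2)=(3,0) is feasible, giving 21.
(x_1,x_2)=(2,1) is feasible, giving 19.
(x_1,x_2)=(2,0) is feasible, giving 14.
The best lattice point is (3,0), giving 21.

21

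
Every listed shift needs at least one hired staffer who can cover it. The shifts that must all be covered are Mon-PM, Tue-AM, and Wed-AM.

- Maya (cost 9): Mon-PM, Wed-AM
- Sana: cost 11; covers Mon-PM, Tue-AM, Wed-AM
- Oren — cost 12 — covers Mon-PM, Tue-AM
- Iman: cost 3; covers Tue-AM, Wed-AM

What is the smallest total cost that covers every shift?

11

This is an integer covering problem.
The greedy cost-per-new-shift heuristic would pick Iman and Maya for 12, but a cheaper cover exists.
Sana alone covers Mon-PM, Tue-AM, Wed-AM — every shift.
Total cost: 11.
No cover costs less than 11.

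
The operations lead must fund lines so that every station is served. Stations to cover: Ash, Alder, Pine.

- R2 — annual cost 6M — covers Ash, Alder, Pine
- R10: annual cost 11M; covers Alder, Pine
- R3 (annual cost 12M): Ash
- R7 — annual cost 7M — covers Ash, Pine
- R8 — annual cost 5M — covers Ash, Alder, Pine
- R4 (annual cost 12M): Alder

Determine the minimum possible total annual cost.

5

R8 alone covers Ash, Alder, Pine — every station.
Total annual cost: 5.
No cover costs less than 5.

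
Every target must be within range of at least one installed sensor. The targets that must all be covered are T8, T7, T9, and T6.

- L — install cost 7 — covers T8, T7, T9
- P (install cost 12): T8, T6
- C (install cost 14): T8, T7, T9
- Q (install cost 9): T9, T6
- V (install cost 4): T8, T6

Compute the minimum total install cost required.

Choose L and V: together they cover T8, T7, T9, T6 — every target.
Total install cost: 7 + 4 = 11.
No cover costs less than 11.

11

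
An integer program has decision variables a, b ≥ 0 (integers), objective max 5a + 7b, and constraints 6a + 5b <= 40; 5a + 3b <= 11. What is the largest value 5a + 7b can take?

21

(a,b)=(0,3) is feasible, giving 21.
(a,b)=(1,2) is feasible, giving 19.
(a,b)=(0,2) is feasible, giving 14.
The best lattice point is (0,3), giving 21.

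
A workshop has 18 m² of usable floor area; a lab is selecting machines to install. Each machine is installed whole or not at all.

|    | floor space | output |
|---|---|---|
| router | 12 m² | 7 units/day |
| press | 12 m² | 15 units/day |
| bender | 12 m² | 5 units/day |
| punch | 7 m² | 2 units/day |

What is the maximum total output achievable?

15

router: floor space 12 ≤ 18, output 7.
bender: floor space 12 ≤ 18, output 5.
press: floor space 12 ≤ 18, output 15.
Best is press with total output 15.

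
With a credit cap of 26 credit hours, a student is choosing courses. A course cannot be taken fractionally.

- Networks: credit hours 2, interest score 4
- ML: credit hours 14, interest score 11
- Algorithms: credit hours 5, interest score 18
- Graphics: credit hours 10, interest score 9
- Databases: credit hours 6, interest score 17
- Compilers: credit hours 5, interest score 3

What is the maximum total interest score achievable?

This is a 0-1 knapsack instance.
Algorithms + Graphics + Databases + Compilers: credit hours 5 + 10 + 6 + 5 = 26 ≤ 26, interest score 18 + 9 + 17 + 3 = 47.
Networks + Algorithms + Graphics + Databases: credit hours 2 + 5 + 10 + 6 = 23 ≤ 26, interest score 4 + 18 + 9 + 17 = 48.
Best is Networks, Algorithms, Graphics, and Databases with total interest score 48.

48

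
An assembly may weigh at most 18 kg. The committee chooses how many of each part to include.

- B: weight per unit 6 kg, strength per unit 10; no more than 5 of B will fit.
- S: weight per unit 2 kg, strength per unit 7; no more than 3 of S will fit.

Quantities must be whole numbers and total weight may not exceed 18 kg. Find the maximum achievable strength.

41

This is a bounded integer knapsack.
2×B and 3×S: weight 18 ≤ 18, strength 2·10 + 3·7 = 41.
2×B and 2×S: weight 16 ≤ 18, strength 2·10 + 2·7 = 34.
Best is 41.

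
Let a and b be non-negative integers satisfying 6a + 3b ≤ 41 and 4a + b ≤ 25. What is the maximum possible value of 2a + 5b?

65

(a,b)=(0,13): 6·0+3·13=39≤41, 4·0+1·13=13≤25, objective 65.
(a,b)=(0,12): 6·0+3·12=36≤41, 4·0+1·12=12≤25, objective 60.
Maximum is 65 at (a,b)=(0,13).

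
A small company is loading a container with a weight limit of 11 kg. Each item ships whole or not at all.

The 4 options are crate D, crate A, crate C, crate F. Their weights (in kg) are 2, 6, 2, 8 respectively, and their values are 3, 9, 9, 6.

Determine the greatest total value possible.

crate C + crate F: weight 2 + 8 = 10 ≤ 11, value 9 + 6 = 15.
crate D + crate A + crate C: weight 2 + 6 + 2 = 10 ≤ 11, value 3 + 9 + 9 = 21.
crate A + crate C: weight 6 + 2 = 8 ≤ 11, value 9 + 9 = 18.
Best is crate D, crate A, and crate C with total value 21.

21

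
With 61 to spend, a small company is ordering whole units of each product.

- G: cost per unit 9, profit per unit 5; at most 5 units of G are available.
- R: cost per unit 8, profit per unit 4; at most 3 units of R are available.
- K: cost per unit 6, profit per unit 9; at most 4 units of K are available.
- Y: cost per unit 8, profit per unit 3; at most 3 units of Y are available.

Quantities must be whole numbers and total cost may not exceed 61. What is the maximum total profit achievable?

56

4×G and 4×K: cost 60 ≤ 61, profit 4·5 + 4·9 = 56.
3×G, 1×R, and 4×K: cost 59 ≤ 61, profit 3·5 + 1·4 + 4·9 = 55.
Best is 56.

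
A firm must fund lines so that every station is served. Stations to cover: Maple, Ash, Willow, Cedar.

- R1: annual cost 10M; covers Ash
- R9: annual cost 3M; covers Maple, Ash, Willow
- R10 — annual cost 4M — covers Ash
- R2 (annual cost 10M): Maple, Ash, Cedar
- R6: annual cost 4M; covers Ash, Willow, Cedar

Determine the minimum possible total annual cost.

7

Choose R9 and R6: together they cover Maple, Ash, Willow, Cedar — every station.
Total annual cost: 3 + 4 = 7.
No cover costs less than 7.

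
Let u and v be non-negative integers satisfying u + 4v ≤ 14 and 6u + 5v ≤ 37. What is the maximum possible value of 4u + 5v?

Relaxing integrality, the LP optimum is 28.79 at (u,v) = (4.11, 2.47), which is not an integer point.
(u,v)=(4,2): 1·4+4·2=12≤14, 6·4+5·2=34≤37, objective 26.
(u,v)=(5,1): 1·5+4·1=9≤14, 6·5+5·1=35≤37, objective 25.
(u,v)=(3,2): 1·3+4·2=11≤14, 6·3+5·2=28≤37, objective 22.
The best lattice point is (4,2), giving 26.

26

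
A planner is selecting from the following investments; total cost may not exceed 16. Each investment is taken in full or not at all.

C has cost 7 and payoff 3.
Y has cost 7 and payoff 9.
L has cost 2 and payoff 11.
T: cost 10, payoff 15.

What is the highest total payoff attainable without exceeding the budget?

Take L and T: cost 2 + 10 = 12 ≤ 16, payoff 11 + 15 = 26.
No other feasible combination does better.

26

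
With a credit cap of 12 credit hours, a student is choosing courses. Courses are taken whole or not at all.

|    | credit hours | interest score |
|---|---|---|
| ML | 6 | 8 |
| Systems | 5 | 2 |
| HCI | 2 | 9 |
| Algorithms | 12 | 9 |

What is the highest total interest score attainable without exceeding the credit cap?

Allowing fractional choices, the relaxed optimum would be about 20.0, but courses are indivisible.
ML + Systems: credit hours 6 + 5 = 11 ≤ 12, interest score 8 + 2 = 10.
ML + HCI: credit hours 6 + 2 = 8 ≤ 12, interest score 8 + 9 = 17.
Systems + HCI: credit hours 5 + 2 = 7 ≤ 12, interest score 2 + 9 = 11.
Best is ML and HCI with total interest score 17.

17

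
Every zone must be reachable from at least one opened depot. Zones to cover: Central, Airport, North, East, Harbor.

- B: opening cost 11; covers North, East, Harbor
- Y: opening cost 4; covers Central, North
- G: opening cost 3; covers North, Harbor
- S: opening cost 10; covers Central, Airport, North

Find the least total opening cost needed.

This is a weighted set-cover instance.
Choose B and S: together they cover Central, Airport, North, East, Harbor — every zone.
Total opening cost: 11 + 10 = 21.

21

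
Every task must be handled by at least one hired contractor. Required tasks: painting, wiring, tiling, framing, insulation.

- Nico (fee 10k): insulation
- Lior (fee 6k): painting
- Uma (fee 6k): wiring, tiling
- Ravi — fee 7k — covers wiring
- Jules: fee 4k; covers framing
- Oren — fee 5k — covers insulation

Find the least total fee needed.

Choose Lior, Uma, Jules, and Oren: together they cover painting, wiring, tiling, framing, insulation — every task.
Total fee: 6 + 6 + 4 + 5 = 21.
No cover costs less than 21.

21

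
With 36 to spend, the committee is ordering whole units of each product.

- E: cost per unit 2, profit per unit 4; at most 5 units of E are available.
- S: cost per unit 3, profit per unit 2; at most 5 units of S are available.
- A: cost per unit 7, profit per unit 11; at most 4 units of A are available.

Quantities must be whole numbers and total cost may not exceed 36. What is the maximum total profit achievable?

60

Take 4×E and 4×A: cost 36 ≤ 36, profit 4·4 + 4·11 = 60.
No other integer combination yields more.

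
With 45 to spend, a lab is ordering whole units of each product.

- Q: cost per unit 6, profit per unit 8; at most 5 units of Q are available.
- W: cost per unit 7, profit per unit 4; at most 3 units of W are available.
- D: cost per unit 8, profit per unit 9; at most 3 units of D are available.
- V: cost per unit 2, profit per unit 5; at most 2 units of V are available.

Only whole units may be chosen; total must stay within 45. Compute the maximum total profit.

60

5×Q, 1×D, and 2×V: cost 42 ≤ 45, profit 5·8 + 1·9 + 2·5 = 59.
4×Q, 2×D, and 2×V: cost 44 ≤ 45, profit 4·8 + 2·9 + 2·5 = 60.
Best is 60.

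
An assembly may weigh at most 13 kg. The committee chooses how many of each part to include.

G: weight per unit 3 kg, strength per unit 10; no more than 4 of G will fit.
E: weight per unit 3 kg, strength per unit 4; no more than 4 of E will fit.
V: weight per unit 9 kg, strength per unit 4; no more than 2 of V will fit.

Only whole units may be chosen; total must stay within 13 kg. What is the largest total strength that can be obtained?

Take 4×G: weight 12 ≤ 13, strength 4·10 = 40.
G has the best ratio (10/3) and is taken to its limit of 4; remaining capacity is filled optimally with the others.

40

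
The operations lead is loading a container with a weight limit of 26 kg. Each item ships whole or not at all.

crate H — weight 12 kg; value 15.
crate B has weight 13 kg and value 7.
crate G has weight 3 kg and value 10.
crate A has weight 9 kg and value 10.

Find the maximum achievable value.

This is a 0-1 knapsack instance.
Allowing fractional choices, the relaxed optimum would be about 36.1, but items are indivisible.
crate H + crate G: weight 12 + 3 = 15 ≤ 26, value 15 + 10 = 25.
crate H + crate G + crate A: weight 12 + 3 + 9 = 24 ≤ 26, value 15 + 10 + 10 = 35.
crate B + crate G + crate A: weight 13 + 3 + 9 = 25 ≤ 26, value 7 + 10 + 10 = 27.
Best is crate H, crate G, and crate A with total value 35.

35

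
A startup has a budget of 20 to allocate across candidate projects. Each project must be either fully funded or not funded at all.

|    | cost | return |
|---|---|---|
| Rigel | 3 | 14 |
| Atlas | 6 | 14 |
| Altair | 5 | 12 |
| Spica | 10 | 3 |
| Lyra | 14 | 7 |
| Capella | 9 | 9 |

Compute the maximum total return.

40

This is a 0-1 knapsack instance.
Allowing fractional choices, the relaxed optimum would be about 46.0, but projects are indivisible.
Rigel + Atlas + Capella: cost 3 + 6 + 9 = 18 ≤ 20, return 14 + 14 + 9 = 37.
Rigel + Atlas + Altair: cost 3 + 6 + 5 = 14 ≤ 20, return 14 + 14 + 12 = 40.
Rigel + Altair + Capella: cost 3 + 5 + 9 = 17 ≤ 20, return 14 + 12 + 9 = 35.
Best is Rigel, Atlas, and Altair with total return 40.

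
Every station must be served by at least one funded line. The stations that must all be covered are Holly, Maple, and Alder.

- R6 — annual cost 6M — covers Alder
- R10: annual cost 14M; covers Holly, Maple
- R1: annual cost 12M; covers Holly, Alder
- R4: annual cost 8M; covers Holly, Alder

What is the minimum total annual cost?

The greedy cost-per-new-station heuristic would pick R4 and R10 for 22, but a cheaper cover exists.
Choose R6 and R10: together they cover Holly, Maple, Alder — every station.
Total annual cost: 6 + 14 = 20.
No cover costs less than 20.

20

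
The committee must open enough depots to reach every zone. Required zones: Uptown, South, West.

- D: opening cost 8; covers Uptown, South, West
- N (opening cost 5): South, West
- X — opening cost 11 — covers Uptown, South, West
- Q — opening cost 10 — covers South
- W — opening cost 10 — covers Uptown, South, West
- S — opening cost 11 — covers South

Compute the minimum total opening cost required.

8

D alone covers Uptown, South, West — every zone.
Total opening cost: 8.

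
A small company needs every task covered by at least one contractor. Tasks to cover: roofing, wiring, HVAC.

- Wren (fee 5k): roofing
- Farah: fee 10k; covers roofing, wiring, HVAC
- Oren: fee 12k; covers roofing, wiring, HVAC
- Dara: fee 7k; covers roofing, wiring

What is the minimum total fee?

10

This is a weighted set-cover instance.
Farah alone covers roofing, wiring, HVAC — every task.
Total fee: 10.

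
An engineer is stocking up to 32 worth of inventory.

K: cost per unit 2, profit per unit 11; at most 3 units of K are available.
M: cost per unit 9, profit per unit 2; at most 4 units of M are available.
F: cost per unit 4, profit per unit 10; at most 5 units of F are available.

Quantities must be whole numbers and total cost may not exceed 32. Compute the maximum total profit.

K has the best ratio (11/2); taking only K gives at most 3×11 = 33 (stopped by the supply cap of 3).
Mixing does better — 3×K and 5×F: cost 26 ≤ 32, profit 3·11 + 5·10 = 83.

83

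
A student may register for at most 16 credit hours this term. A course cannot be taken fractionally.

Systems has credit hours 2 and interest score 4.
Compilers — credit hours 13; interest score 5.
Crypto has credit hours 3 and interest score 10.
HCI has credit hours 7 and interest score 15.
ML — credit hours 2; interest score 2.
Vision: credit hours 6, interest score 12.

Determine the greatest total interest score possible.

This is a 0-1 knapsack instance.
Crypto + HCI + Vision: credit hours 3 + 7 + 6 = 16 ≤ 16, interest score 10 + 15 + 12 = 37.
Systems + HCI + Vision: credit hours 2 + 7 + 6 = 15 ≤ 16, interest score 4 + 15 + 12 = 31.
Systems + Crypto + HCI + ML: credit hours 2 + 3 + 7 + 2 = 14 ≤ 16, interest score 4 + 10 + 15 + 2 = 31.
Best is Crypto, HCI, and Vision with total interest score 37.

37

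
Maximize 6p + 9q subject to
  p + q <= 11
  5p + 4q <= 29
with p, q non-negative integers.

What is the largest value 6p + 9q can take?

(p,q)=(0,7) is feasible, giving 63.
(p,q)=(1,6) is feasible, giving 60.
The best lattice point is (0,7), giving 63.

63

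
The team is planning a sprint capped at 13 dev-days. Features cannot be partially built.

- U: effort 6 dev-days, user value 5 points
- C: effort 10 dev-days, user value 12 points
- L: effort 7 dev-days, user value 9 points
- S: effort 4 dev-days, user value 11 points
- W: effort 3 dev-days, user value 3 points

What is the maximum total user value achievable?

20

Allowing fractional choices, the relaxed optimum would be about 22.4, but features are indivisible.
U + S: effort 6 + 4 = 10 ≤ 13, user value 5 + 11 = 16.
L + S: effort 7 + 4 = 11 ≤ 13, user value 9 + 11 = 20.
U + S + W: effort 6 + 4 + 3 = 13 ≤ 13, user value 5 + 11 + 3 = 19.
Best is L and S with total user value 20.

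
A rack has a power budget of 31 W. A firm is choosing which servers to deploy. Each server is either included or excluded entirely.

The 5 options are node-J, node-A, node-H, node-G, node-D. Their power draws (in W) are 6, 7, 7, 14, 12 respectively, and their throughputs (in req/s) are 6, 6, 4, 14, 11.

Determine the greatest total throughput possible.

node-J + node-A + node-G: power draw 6 + 7 + 14 = 27 ≤ 31, throughput 6 + 6 + 14 = 26.
node-G + node-D: power draw 14 + 12 = 26 ≤ 31, throughput 14 + 11 = 25.
node-J + node-H + node-G: power draw 6 + 7 + 14 = 27 ≤ 31, throughput 6 + 4 + 14 = 24.
Best is node-J, node-A, and node-G with total throughput 26.

26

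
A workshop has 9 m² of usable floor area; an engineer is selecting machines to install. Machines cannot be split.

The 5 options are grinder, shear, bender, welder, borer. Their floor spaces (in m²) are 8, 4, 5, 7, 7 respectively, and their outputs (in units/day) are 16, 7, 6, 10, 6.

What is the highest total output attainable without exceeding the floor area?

16

shear + bender: floor space 4 + 5 = 9 ≤ 9, output 7 + 6 = 13.
grinder: floor space 8 ≤ 9, output 16.
welder: floor space 7 ≤ 9, output 10.
Best is grinder with total output 16.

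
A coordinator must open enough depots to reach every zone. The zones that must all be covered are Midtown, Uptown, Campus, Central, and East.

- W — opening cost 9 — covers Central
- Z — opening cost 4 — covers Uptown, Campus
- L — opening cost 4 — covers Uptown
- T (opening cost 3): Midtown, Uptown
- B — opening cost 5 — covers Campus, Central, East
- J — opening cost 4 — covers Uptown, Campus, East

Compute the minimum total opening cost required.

This is a weighted set-cover instance.
The greedy cost-per-new-zone heuristic would pick J, T, and B for 12, but a cheaper cover exists.
Choose T and B: together they cover Midtown, Uptown, Campus, Central, East — every zone.
Total opening cost: 3 + 5 = 8.
No cover costs less than 8.

8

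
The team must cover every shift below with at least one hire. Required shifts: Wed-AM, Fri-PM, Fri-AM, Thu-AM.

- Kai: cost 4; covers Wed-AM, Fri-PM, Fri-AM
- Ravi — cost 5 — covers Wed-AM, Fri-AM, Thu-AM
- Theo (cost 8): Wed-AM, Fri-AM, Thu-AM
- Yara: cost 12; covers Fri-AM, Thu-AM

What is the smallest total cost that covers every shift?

9

Choose Kai and Ravi: together they cover Wed-AM, Fri-PM, Fri-AM, Thu-AM — every shift.
Total cost: 4 + 5 = 9.
No cover costs less than 9.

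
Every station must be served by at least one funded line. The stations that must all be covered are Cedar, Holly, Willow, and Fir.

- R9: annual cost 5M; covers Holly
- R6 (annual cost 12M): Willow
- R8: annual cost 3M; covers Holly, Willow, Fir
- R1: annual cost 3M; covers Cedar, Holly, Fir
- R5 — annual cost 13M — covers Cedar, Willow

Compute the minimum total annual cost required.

6

This is an integer covering problem.
Choose R8 and R1: together they cover Cedar, Holly, Willow, Fir — every station.
Total annual cost: 3 + 3 = 6.
No cover costs less than 6.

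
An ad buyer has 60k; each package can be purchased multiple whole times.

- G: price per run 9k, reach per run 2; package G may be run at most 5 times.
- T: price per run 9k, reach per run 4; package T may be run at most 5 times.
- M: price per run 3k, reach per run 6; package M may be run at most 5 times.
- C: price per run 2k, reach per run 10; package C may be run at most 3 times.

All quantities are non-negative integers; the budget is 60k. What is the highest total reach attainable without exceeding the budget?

76

4×T, 5×M, and 3×C: price 57 ≤ 60, reach 4·4 + 5·6 + 3·10 = 76.
1×G, 3×T, 5×M, and 3×C: price 57 ≤ 60, reach 1·2 + 3·4 + 5·6 + 3·10 = 74.
Best is 76.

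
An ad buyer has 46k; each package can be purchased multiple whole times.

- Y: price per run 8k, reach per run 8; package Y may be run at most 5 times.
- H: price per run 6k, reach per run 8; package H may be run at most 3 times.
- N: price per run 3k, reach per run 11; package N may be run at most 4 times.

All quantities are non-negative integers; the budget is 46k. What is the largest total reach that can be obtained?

84

This is a bounded integer knapsack.
N has the best ratio (11/3); taking only N gives at most 4×11 = 44 (stopped by the supply cap of 4).
Mixing does better — 2×Y, 3×H, and 4×N: price 46 ≤ 46, reach 2·8 + 3·8 + 4·11 = 84.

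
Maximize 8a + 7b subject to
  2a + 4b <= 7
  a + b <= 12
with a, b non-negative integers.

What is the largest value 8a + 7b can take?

24

(a,b)=(3,0): 2·3+4·0=6≤7, 1·3+1·0=3≤12, objective 24.
(a,b)=(2,0): 2·2+4·0=4≤7, 1·2+1·0=2≤12, objective 16.
The best lattice point is (3,0), giving 24.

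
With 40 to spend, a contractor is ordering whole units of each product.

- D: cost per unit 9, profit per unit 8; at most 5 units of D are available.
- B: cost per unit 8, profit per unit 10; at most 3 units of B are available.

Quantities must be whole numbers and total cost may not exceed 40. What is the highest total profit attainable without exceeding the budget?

38

This is a bounded integer knapsack.
2×D and 2×B: cost 34 ≤ 40, profit 2·8 + 2·10 = 36.
1×D and 3×B: cost 33 ≤ 40, profit 1·8 + 3·10 = 38.
Best is 38.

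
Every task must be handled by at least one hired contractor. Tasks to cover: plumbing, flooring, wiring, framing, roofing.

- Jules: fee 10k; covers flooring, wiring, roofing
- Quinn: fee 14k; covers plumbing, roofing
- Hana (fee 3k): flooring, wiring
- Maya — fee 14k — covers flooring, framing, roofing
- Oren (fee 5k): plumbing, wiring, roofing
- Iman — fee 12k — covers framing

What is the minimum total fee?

The greedy cost-per-new-task heuristic would pick Hana, Oren, and Iman for 20, but a cheaper cover exists.
Choose Maya and Oren: together they cover plumbing, flooring, wiring, framing, roofing — every task.
Total fee: 14 + 5 = 19.
No cover costs less than 19.

19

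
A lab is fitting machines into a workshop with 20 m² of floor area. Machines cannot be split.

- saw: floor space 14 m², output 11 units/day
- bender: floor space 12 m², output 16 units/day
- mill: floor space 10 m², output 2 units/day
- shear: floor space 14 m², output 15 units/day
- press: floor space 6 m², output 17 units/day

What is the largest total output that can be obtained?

shear + press: floor space 14 + 6 = 20 ≤ 20, output 15 + 17 = 32.
bender + press: floor space 12 + 6 = 18 ≤ 20, output 16 + 17 = 33.
Best is bender and press with total output 33.

33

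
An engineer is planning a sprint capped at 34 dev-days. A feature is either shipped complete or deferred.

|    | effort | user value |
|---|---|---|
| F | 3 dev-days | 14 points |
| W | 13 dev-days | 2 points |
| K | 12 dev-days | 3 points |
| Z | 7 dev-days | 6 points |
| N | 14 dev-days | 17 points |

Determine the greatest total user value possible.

37

Allowing fractional choices, the relaxed optimum would be about 39.5, but features are indivisible.
F + W + N: effort 3 + 13 + 14 = 30 ≤ 34, user value 14 + 2 + 17 = 33.
F + Z + N: effort 3 + 7 + 14 = 24 ≤ 34, user value 14 + 6 + 17 = 37.
F + K + N: effort 3 + 12 + 14 = 29 ≤ 34, user value 14 + 3 + 17 = 34.
Best is F, Z, and N with total user value 37.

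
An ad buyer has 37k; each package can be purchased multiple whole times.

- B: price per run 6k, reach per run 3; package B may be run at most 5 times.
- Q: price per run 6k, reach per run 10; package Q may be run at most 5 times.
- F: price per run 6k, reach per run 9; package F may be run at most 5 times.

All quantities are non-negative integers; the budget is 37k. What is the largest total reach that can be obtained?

4×Q and 2×F: price 36 ≤ 37, reach 4·10 + 2·9 = 58.
5×Q and 1×F: price 36 ≤ 37, reach 5·10 + 1·9 = 59.
Best is 59.

59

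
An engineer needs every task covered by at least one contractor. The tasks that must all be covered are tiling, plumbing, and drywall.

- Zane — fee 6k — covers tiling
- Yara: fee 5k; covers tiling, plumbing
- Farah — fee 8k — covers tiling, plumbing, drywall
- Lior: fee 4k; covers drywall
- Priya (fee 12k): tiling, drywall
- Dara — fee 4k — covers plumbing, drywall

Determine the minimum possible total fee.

Farah alone covers tiling, plumbing, drywall — every task.
Total fee: 8.

8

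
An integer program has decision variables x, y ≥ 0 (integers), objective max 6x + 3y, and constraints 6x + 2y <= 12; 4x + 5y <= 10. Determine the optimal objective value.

12

(x,y)=(2,0) is feasible, giving 12.
(x,y)=(1,1) is feasible, giving 9.
The best lattice point is (2,0), giving 12.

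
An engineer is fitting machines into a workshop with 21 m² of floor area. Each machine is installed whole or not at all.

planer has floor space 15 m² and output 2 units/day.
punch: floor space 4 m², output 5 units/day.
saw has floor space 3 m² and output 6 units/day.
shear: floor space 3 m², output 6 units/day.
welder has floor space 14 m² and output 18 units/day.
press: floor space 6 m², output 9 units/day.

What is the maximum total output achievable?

30

Take saw, shear, and welder: floor space 3 + 3 + 14 = 20 ≤ 21, output 6 + 6 + 18 = 30.
No other feasible combination does better.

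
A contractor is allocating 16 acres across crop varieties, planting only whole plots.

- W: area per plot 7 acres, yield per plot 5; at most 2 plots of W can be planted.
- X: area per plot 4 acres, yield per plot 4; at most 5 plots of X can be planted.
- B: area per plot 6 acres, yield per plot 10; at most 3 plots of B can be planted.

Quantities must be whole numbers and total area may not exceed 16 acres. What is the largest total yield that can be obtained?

2×B: area 12 ≤ 16, yield 2·10 = 20.
1×X and 2×B: area 16 ≤ 16, yield 1·4 + 2·10 = 24.
Best is 24.

24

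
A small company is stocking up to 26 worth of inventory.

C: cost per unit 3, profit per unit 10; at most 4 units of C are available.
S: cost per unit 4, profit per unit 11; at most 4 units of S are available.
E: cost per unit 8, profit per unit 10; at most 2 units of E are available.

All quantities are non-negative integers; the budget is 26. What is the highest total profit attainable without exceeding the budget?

74

C has the best ratio (10/3); taking only C gives at most 4×10 = 40 (stopped by the supply cap of 4).
Mixing does better — 3×C and 4×S: cost 25 ≤ 26, profit 3·10 + 4·11 = 74.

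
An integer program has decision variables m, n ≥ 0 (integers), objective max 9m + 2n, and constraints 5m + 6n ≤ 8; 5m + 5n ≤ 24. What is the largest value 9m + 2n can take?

The continuous relaxation peaks at (1.6, 0) with value 14.40; rounding to a feasible lattice point costs some objective.
(m,n)=(1,0): 5·1+6·0=5≤8, 5·1+5·0=5≤24, objective 9.
(m,n)=(0,1): 5·0+6·1=6≤8, 5·0+5·1=5≤24, objective 2.
Maximum is 9 at (m,n)=(1,0).

9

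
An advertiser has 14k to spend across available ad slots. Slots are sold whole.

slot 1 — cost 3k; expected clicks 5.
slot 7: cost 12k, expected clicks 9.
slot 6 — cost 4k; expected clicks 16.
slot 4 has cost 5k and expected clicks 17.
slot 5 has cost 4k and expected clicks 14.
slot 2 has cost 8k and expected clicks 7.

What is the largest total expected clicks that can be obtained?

47

slot 1 + slot 6 + slot 4: cost 3 + 4 + 5 = 12 ≤ 14, expected clicks 5 + 16 + 17 = 38.
slot 6 + slot 4 + slot 5: cost 4 + 5 + 4 = 13 ≤ 14, expected clicks 16 + 17 + 14 = 47.
slot 1 + slot 4 + slot 5: cost 3 + 5 + 4 = 12 ≤ 14, expected clicks 5 + 17 + 14 = 36.
Best is slot 6, slot 4, and slot 5 with total expected clicks 47.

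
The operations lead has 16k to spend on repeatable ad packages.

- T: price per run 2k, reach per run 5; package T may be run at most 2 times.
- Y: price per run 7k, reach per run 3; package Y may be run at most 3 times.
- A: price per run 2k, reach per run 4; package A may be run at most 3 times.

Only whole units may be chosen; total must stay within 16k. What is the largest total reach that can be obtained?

22

2×T and 3×A: price 10 ≤ 16, reach 2·5 + 3·4 = 22.
2×T, 1×Y, and 2×A: price 15 ≤ 16, reach 2·5 + 1·3 + 2·4 = 21.
Best is 22.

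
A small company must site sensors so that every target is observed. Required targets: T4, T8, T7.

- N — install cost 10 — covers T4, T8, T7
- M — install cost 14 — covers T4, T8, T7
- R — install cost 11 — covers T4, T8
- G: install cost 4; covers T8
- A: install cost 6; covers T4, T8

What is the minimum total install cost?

The greedy cost-per-new-target heuristic would pick A and N for 16, but a cheaper cover exists.
N alone covers T4, T8, T7 — every target.
Total install cost: 10.
No cover costs less than 10.

10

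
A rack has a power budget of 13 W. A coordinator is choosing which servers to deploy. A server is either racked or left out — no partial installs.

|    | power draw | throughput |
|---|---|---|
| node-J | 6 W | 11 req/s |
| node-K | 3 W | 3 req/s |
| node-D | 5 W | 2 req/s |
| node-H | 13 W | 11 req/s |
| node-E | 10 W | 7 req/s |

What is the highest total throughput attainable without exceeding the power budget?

Allowing fractional choices, the relaxed optimum would be about 17.4, but servers are indivisible.
node-J + node-D: power draw 6 + 5 = 11 ≤ 13, throughput 11 + 2 = 13.
node-J: power draw 6 ≤ 13, throughput 11.
node-J + node-K: power draw 6 + 3 = 9 ≤ 13, throughput 11 + 3 = 14.
Best is node-J and node-K with total throughput 14.

14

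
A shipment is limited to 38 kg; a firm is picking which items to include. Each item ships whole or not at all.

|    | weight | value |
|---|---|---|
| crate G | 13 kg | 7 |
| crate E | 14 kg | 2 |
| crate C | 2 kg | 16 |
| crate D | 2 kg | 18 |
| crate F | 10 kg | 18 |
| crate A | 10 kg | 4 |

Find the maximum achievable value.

Allowing fractional choices, the relaxed optimum would be about 63.1, but items are indivisible.
crate G + crate C + crate D + crate F: weight 13 + 2 + 2 + 10 = 27 ≤ 38, value 7 + 16 + 18 + 18 = 59.
crate G + crate C + crate D + crate F + crate A: weight 13 + 2 + 2 + 10 + 10 = 37 ≤ 38, value 7 + 16 + 18 + 18 + 4 = 63.
Best is crate G, crate C, crate D, crate F, and crate A with total value 63.

63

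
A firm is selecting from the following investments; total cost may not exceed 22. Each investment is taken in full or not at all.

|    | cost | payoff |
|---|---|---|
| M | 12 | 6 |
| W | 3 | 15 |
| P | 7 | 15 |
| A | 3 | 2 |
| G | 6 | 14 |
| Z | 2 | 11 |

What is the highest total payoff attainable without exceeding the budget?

Allowing fractional choices, the relaxed optimum would be about 57.5, but investments are indivisible.
W + P + G + Z: cost 3 + 7 + 6 + 2 = 18 ≤ 22, payoff 15 + 15 + 14 + 11 = 55.
W + P + A + G + Z: cost 3 + 7 + 3 + 6 + 2 = 21 ≤ 22, payoff 15 + 15 + 2 + 14 + 11 = 57.
W + P + A + G: cost 3 + 7 + 3 + 6 = 19 ≤ 22, payoff 15 + 15 + 2 + 14 = 46.
Best is W, P, A, G, and Z with total payoff 57.

57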